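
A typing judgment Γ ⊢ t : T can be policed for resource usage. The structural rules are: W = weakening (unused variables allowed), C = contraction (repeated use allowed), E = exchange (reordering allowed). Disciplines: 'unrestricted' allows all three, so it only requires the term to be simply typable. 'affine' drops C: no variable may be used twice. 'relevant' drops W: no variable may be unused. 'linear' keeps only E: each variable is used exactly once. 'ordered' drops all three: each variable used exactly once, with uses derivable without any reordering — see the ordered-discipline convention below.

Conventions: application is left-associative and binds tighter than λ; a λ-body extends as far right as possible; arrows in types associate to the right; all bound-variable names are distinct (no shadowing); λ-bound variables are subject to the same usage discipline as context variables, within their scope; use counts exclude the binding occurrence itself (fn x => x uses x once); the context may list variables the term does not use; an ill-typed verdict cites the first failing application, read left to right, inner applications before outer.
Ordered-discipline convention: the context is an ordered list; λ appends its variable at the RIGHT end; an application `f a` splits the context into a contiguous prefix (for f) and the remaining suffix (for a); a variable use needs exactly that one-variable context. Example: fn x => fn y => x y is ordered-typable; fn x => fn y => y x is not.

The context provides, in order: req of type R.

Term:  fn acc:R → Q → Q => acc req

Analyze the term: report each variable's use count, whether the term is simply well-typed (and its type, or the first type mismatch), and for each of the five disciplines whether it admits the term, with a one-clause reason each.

use counts: req ×1, acc (bound) ×1
use order (left to right): acc, req
typing: well-typed at (R → Q → Q) → Q → Q
ordered: ✗, needs exchange: uses follow acc, req
linear: ✓, req, acc: one use apiece
affine: ✓, at most one use each (req, acc)
relevant: ✓, every one of req, acc appears
unrestricted: ✓, type-checks ((R → Q → Q) → Q → Q) and nothing is barred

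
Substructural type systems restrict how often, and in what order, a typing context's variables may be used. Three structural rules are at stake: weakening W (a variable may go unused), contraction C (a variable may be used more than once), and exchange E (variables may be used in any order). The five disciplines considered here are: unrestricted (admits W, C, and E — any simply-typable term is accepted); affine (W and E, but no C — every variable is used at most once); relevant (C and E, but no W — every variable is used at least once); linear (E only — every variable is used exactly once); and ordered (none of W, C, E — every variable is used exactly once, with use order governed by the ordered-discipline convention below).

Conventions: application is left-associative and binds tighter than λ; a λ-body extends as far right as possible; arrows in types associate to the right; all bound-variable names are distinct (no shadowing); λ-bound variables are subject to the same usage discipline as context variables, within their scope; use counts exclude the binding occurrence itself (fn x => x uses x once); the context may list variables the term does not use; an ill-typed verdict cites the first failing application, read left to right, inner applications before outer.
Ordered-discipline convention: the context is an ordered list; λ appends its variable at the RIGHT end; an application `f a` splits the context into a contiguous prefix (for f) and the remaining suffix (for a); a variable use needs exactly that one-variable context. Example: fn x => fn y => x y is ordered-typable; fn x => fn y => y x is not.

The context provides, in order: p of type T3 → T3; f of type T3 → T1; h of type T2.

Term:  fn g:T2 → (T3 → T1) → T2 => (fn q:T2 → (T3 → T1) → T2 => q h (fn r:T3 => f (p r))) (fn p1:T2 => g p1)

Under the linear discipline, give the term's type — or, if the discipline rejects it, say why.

term : (T2 → (T3 → T1) → T2) → T2
use counts: p: 1; f: 1; h: 1; g [bound]: 1; q [bound]: 1; r [bound]: 1; p1 [bound]: 1
use order (left to right): q, h, f, p, r, g, p1
typing: well-typed — term : (T2 → (T3 → T1) → T2) → T2
per-discipline verdicts: ordered ✗; linear ✓; affine ✓; relevant ✓; unrestricted ✓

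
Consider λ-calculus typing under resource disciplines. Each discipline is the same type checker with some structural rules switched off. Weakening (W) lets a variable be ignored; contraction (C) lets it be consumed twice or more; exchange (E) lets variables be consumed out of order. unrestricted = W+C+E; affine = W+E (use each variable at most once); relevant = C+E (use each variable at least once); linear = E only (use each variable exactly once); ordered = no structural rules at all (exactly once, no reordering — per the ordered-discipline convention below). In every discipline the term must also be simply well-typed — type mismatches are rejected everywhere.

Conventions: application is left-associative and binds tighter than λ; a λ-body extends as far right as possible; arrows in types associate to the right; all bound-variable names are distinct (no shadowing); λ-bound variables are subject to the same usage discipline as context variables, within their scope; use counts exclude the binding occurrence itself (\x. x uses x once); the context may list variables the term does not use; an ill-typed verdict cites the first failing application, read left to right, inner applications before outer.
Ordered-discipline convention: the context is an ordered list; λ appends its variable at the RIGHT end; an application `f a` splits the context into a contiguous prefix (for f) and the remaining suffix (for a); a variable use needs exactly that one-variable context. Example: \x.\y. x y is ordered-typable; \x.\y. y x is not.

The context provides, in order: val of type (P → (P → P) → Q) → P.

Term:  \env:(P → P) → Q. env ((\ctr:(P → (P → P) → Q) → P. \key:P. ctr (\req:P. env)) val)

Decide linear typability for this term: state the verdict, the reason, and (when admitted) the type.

no — repeated use of env ×2; unused: key, req — weakening required
use counts: val ×1, env (λ-bound) ×2, ctr (λ-bound) ×1, key (λ-bound) ×0, req (λ-bound) ×0
use order (left to right): env, ctr, env, val
typing: the term checks, with type ((P → P) → Q) → Q
across the five disciplines: ordered ✗, linear ✗, affine ✗, relevant ✗, unrestricted ✓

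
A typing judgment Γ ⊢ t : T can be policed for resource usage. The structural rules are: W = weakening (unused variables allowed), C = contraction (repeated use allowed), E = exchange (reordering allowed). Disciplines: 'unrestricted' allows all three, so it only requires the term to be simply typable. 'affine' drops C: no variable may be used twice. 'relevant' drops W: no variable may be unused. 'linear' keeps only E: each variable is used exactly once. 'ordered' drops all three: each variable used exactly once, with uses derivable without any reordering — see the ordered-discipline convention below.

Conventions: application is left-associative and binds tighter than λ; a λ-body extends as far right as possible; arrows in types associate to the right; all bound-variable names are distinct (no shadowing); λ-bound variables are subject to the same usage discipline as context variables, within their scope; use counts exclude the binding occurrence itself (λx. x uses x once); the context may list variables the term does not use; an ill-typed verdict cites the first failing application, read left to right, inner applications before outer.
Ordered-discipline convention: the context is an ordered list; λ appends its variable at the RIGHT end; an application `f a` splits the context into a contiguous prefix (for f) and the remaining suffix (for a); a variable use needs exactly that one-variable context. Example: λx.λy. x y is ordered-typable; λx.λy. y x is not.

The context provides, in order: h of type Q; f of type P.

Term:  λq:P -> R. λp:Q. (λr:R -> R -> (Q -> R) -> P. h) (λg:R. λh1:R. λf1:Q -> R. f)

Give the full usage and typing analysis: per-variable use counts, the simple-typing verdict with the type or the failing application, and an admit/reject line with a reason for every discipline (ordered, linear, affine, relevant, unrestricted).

use counts: h: 1; f: 1; q (bound): 0; p (bound): 0; r (bound): 0; g (bound): 0; h1 (bound): 0; f1 (bound): 0
uses in reading order: h, f
typing: ✓ — (P -> R) -> Q -> Q
ordered ✗ (unused: q, p, r, g, h1, f1 — weakening required)
linear ✗ (unused: q, p, r, g, h1, f1 — weakening required)
affine ✓ (no duplicate uses among h, f, q, p, r, g, h1, f1)
relevant ✗ (unused: q, p, r, g, h1, f1 — weakening required)
unrestricted ✓ (typability at (P -> R) -> Q -> Q is all that's needed)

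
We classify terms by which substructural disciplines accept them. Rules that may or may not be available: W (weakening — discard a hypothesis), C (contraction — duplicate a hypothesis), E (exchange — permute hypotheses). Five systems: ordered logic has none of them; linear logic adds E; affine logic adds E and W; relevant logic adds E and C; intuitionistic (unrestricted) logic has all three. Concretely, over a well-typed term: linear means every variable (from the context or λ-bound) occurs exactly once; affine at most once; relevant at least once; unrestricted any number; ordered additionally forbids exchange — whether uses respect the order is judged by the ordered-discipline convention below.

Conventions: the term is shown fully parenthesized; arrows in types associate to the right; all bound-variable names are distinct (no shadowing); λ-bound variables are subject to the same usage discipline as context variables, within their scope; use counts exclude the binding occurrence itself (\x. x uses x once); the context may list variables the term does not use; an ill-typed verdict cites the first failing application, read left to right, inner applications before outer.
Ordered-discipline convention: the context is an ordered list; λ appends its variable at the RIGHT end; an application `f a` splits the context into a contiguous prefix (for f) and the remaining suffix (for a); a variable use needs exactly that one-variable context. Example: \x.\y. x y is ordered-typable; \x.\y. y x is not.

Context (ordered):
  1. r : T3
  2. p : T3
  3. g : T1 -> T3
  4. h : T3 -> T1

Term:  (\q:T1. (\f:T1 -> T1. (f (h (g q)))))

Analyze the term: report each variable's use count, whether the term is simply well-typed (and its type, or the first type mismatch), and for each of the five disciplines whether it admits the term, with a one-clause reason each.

use counts: r=0, p=0, g=1, h=1, q [bound]=1, f [bound]=1
use order (left to right): f, h, g, q
typing: the term checks, with type T1 -> (T1 -> T1) -> T1
ordered ✗ (needs weakening: r, p unused)
linear ✗ (needs weakening: r, p unused)
affine ✓ (none of r, p, g, h, q, f used more than once)
relevant ✗ (needs weakening: r, p unused)
unrestricted ✓ (well-typed at T1 -> (T1 -> T1) -> T1; no restrictions here)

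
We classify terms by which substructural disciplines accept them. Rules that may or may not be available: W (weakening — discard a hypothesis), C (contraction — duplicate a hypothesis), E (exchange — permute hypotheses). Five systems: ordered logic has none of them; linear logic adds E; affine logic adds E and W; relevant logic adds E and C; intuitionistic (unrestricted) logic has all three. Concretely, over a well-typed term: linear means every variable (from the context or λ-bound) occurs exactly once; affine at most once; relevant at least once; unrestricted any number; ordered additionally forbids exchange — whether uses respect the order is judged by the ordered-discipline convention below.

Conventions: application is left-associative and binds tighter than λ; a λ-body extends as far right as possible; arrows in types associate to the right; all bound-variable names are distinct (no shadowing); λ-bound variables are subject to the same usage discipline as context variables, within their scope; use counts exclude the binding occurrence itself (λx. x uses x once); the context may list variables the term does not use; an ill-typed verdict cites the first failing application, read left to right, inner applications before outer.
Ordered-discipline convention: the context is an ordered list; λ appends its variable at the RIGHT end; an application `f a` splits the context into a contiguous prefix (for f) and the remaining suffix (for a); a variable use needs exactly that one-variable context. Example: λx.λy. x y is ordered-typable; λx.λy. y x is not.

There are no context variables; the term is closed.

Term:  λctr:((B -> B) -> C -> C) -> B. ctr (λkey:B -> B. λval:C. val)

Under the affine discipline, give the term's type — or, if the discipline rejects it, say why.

term : (((B -> B) -> C -> C) -> B) -> B
variable uses: ctr [bound] ×1, key [bound] ×0, val [bound] ×1
use order (left to right): ctr, val
typing: well-typed — term : (((B -> B) -> C -> C) -> B) -> B
all disciplines: ordered ✗ | linear ✗ | affine ✓ | relevant ✗ | unrestricted ✓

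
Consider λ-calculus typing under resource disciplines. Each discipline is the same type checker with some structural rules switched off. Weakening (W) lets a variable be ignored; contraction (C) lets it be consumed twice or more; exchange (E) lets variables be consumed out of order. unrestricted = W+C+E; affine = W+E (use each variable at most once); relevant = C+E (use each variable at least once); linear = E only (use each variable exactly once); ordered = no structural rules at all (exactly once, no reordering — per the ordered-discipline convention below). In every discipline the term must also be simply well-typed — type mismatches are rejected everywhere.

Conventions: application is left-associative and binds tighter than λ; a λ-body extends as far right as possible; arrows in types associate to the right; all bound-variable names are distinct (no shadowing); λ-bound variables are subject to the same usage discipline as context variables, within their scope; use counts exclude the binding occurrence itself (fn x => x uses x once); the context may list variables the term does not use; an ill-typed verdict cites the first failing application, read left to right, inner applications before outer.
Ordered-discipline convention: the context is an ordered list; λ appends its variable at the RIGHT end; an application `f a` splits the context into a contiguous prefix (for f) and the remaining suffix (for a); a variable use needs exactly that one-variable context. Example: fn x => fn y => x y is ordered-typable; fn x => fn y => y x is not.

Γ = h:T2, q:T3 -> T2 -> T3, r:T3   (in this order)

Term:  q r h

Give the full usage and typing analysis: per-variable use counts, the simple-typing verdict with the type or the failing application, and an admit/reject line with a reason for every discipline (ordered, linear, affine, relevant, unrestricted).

usage: h: 1×; q: 1×; r: 1×
left-to-right use order: q, r, h
typing: well-typed — term : T3
ordered: ✗, needs exchange: uses follow q, r, h
linear: ✓, each of h, q, r used exactly once
affine: ✓, none of h, q, r used more than once
relevant: ✓, every one of h, q, r appears
unrestricted: ✓, type-checks (T3) and nothing is barred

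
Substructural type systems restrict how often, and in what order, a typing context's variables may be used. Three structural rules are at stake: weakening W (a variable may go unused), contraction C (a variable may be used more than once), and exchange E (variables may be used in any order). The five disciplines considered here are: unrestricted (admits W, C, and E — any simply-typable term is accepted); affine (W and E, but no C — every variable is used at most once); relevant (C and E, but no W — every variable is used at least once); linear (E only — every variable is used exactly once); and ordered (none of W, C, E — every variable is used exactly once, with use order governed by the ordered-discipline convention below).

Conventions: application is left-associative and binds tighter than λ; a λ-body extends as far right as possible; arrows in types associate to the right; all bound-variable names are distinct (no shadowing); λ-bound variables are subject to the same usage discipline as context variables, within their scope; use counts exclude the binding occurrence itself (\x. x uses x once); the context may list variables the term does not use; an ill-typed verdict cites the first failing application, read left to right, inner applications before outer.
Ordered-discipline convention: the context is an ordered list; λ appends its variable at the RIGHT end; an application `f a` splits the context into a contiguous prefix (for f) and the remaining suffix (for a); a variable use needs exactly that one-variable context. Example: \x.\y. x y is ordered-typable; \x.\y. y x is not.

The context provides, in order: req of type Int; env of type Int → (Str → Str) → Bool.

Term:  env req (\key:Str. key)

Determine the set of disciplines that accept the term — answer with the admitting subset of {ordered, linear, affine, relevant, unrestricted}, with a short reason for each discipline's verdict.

admitting disciplines: linear, affine, relevant, unrestricted
usage: req: 1, env: 1, key (λ-bound): 1
uses in reading order: env, req, key
typing: well-typed — term : Bool
ordered: ✗, no ordered split (uses run env, req, key)
linear: ✓, single use per variable (req, env, key)
affine: ✓, req, env, key: no repeats, contraction unneeded
relevant: ✓, at least one use each (req, env, key)
unrestricted: ✓, type-checks (Bool) and nothing is barred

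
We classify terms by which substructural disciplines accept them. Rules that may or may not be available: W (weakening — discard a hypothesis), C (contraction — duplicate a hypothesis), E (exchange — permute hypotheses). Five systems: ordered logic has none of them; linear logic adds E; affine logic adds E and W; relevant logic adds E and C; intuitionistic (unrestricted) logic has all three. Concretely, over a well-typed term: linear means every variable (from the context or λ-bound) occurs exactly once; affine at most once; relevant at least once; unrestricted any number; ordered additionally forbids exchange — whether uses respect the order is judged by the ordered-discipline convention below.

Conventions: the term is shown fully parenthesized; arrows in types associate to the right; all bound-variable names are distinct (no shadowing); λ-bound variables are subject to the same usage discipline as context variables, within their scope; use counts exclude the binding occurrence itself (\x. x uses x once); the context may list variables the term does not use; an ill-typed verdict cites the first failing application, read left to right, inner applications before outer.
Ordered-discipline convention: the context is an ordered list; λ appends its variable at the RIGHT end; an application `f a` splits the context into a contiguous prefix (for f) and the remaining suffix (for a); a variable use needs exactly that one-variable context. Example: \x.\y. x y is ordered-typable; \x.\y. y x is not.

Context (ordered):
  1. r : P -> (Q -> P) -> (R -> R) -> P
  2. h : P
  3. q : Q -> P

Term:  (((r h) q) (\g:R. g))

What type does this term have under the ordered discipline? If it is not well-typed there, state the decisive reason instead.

term : P
use counts: r: 1×; h: 1×; q: 1×; g (bound): 1×
order of uses: r, h, q, g
typing: well-typed at P
all disciplines: ordered ✓, linear ✓, affine ✓, relevant ✓, unrestricted ✓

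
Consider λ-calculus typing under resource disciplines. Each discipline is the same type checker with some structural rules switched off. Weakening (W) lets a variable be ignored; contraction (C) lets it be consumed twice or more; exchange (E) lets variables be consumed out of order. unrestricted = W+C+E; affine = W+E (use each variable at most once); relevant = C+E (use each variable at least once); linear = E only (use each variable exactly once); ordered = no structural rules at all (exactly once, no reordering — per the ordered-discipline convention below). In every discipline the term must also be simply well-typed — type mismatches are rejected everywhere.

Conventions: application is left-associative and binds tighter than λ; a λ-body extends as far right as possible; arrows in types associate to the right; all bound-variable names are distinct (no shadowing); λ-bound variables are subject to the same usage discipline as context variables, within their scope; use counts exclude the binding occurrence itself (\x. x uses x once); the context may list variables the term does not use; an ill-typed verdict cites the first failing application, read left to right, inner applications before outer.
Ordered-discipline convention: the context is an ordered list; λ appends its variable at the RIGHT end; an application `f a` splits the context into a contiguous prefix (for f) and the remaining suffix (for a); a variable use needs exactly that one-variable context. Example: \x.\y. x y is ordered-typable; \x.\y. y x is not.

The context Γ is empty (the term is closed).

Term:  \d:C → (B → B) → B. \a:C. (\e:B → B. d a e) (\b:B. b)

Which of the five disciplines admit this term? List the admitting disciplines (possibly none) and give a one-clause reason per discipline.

accepted by: ordered, linear, affine, relevant, unrestricted
variable uses: d (bound): 1, a (bound): 1, e (bound): 1, b (bound): 1
left-to-right use order: d, a, e, b
typing: well-typed at (C → (B → B) → B) → C → B
ordered: ✓ — d, a, e, b: once each, no exchange needed
linear: ✓ — d, a, e, b: one use apiece
affine: ✓ — at most one use each (d, a, e, b)
relevant: ✓ — every one of d, a, e, b appears
unrestricted: ✓ — simply typable at (C → (B → B) → B) → C → B; W, C, E all held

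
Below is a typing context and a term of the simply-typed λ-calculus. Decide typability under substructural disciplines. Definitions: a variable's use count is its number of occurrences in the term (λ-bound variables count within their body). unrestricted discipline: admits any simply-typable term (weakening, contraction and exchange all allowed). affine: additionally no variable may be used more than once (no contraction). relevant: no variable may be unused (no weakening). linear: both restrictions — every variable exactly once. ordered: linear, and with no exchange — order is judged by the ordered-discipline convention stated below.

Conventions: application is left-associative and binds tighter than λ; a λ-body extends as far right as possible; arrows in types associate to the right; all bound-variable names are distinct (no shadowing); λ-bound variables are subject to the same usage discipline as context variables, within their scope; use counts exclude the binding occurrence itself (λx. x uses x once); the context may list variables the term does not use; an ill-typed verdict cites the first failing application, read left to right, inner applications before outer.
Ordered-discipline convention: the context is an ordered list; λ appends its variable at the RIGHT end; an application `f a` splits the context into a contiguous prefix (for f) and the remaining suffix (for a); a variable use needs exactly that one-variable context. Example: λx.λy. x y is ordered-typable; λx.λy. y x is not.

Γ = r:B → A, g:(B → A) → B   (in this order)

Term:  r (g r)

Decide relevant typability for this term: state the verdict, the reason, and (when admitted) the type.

yes — every one of r, g appears; term : A
variable uses: r=2, g=1
uses in reading order: r, g, r
typing: the term checks, with type A
across the five disciplines: ordered ✗ | linear ✗ | affine ✗ | relevant ✓ | unrestricted ✓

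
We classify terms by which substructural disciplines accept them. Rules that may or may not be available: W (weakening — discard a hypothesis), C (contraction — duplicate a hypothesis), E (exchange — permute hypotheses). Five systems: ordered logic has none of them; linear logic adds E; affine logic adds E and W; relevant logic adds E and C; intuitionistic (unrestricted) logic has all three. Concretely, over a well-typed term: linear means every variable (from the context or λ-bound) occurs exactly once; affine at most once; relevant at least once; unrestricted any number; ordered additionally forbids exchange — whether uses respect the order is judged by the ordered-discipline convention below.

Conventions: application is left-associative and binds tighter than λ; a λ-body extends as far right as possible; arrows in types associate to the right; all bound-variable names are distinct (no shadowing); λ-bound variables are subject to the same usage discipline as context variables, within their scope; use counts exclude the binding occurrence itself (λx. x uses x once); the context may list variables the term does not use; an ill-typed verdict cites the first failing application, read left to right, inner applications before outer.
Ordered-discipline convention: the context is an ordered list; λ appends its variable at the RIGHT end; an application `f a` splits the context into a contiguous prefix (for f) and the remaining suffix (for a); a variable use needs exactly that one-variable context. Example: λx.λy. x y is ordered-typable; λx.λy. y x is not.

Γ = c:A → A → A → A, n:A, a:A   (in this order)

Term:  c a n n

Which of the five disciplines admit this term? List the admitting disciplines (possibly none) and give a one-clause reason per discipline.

admitted by: relevant, unrestricted
counts: c: 1, n: 2, a: 1
use order (left to right): c, a, n, n
typing: the term checks, with type A
ordered: ✗ — n ×2 used more than once (contraction)
linear: ✗ — n ×2 used more than once (contraction)
affine: ✗ — n ×2 used more than once (contraction)
relevant: ✓ — every one of c, n, a appears
unrestricted: ✓ — simply typable at A; W, C, E all held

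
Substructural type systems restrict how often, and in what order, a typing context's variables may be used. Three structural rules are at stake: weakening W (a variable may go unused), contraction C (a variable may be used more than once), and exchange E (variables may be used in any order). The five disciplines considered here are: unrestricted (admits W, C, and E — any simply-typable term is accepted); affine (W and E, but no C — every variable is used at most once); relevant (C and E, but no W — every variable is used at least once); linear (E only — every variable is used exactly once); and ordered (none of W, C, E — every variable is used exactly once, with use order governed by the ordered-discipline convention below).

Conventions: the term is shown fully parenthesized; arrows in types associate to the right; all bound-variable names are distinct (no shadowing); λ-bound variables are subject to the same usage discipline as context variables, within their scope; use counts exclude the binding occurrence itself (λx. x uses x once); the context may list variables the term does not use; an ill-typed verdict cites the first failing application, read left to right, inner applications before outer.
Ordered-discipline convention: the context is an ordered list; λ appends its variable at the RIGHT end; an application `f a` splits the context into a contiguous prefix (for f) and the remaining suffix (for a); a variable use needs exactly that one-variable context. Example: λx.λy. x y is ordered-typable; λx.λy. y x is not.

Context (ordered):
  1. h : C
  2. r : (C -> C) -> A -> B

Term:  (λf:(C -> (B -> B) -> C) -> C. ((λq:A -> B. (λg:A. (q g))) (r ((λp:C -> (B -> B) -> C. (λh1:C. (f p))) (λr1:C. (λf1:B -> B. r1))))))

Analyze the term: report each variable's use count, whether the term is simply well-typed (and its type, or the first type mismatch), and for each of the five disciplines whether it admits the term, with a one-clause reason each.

usage: h: 0×; r: 1×; f [bound]: 1×; q [bound]: 1×; g [bound]: 1×; p [bound]: 1×; h1 [bound]: 0×; r1 [bound]: 1×; f1 [bound]: 0×
uses in reading order: q, g, r, f, p, r1
typing: well-typed — term : ((C -> (B -> B) -> C) -> C) -> A -> B
ordered ✗ (h, h1, f1 never used (weakening))
linear ✗ (h, h1, f1 never used (weakening))
affine ✓ (at most one use each (h, r, f, q, g, p, h1, r1, f1))
relevant ✗ (h, h1, f1 never used (weakening))
unrestricted ✓ (typability at ((C -> (B -> B) -> C) -> C) -> A -> B is all that's needed)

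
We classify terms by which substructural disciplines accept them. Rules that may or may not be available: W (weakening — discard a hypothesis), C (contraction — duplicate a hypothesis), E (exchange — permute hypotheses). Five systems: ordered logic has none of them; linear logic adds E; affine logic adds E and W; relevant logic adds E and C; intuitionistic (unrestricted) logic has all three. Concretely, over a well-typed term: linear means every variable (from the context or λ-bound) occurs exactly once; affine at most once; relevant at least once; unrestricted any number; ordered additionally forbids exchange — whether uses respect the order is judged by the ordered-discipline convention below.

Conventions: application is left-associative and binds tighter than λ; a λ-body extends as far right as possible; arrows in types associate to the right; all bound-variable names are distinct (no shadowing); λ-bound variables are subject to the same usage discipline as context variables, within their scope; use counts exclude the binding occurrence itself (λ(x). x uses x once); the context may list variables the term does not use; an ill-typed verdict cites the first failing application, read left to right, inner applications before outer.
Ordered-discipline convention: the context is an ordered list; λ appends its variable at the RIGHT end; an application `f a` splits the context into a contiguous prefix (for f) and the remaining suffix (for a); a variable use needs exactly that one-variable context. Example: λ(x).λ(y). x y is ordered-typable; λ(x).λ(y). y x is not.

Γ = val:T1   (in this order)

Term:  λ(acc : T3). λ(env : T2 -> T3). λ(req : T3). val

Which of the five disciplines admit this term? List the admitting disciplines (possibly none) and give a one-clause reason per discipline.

admitting disciplines: affine, unrestricted
use counts: val: 1×, acc [bound]: 0×, env [bound]: 0×, req [bound]: 0×
uses in reading order: val
typing: the term checks, with type T3 -> (T2 -> T3) -> T3 -> T1
ordered: ✗, needs weakening: acc, env, req unused
linear: ✗, needs weakening: acc, env, req unused
affine: ✓, val, acc, env, req: no repeats, contraction unneeded
relevant: ✗, needs weakening: acc, env, req unused
unrestricted: ✓, type-checks (T3 -> (T2 -> T3) -> T3 -> T1) and nothing is barred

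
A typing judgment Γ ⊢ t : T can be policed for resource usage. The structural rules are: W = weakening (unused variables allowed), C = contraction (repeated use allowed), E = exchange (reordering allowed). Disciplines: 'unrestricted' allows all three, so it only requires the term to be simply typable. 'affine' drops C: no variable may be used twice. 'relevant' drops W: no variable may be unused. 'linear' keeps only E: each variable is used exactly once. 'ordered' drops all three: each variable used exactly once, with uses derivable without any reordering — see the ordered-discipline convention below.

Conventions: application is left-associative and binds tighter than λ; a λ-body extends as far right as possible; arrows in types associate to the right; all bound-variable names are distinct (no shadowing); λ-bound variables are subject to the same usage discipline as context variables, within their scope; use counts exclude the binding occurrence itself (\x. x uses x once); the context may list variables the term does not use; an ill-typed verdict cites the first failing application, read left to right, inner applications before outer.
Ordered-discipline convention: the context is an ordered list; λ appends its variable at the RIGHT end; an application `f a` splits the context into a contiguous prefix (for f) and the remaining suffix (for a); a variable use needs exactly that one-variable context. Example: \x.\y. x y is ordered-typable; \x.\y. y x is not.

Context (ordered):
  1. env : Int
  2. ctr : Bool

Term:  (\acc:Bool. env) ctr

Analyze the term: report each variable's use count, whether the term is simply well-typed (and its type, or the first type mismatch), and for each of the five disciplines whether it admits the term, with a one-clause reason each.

use counts: env=1; ctr=1; acc [bound]=0
uses in reading order: env, ctr
typing: well-typed — term : Int
ordered: ✗ — acc never used (weakening)
linear: ✗ — acc never used (weakening)
affine: ✓ — no duplicate uses among env, ctr, acc
relevant: ✗ — acc never used (weakening)
unrestricted: ✓ — well-typed at Int; no restrictions here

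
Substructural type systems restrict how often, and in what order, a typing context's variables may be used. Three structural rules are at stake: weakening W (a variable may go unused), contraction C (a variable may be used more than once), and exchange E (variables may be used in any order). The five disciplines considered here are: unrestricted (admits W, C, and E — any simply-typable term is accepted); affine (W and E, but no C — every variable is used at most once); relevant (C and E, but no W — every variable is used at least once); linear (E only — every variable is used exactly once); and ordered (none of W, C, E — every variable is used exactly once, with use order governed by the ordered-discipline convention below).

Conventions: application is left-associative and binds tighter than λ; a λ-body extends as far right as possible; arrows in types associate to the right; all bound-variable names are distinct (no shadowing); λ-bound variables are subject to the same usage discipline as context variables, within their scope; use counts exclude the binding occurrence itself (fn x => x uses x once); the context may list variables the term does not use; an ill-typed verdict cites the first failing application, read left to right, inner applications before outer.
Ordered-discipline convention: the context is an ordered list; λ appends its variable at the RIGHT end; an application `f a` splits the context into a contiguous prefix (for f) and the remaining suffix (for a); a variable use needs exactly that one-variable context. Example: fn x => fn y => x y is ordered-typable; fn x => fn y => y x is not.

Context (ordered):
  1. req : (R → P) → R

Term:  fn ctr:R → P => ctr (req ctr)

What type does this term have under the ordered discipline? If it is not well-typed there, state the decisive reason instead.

not well-typed under ordered — needs contraction — ctr ×2
use counts: req=1, ctr (bound)=2
left-to-right use order: ctr, req, ctr
typing: well-typed — term : (R → P) → P
across the five disciplines: ordered ✗ | linear ✗ | affine ✗ | relevant ✓ | unrestricted ✓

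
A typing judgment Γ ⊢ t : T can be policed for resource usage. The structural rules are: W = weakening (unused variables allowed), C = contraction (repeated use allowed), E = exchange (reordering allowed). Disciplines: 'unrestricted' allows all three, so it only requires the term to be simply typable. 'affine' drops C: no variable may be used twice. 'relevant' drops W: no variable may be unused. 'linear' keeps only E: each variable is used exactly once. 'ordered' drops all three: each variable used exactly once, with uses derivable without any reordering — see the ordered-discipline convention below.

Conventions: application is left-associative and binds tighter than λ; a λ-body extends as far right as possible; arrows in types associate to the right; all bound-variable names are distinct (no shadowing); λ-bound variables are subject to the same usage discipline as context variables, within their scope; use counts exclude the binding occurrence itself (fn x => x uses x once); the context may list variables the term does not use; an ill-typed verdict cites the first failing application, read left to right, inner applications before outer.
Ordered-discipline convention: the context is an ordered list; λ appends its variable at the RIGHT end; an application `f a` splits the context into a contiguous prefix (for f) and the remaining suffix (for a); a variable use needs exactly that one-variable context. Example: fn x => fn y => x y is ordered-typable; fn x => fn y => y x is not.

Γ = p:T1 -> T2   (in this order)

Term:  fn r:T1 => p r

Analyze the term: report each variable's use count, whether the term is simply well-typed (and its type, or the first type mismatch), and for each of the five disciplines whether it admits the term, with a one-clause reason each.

usage: p=1; r (λ-bound)=1
left-to-right use order: p, r
typing: well-typed — term : T1 -> T2
ordered ✓ (p, r: once each, no exchange needed)
linear ✓ (p, r: one use apiece)
affine ✓ (at most one use each (p, r))
relevant ✓ (none of p, r goes unused)
unrestricted ✓ (well-typed at T1 -> T2; no restrictions here)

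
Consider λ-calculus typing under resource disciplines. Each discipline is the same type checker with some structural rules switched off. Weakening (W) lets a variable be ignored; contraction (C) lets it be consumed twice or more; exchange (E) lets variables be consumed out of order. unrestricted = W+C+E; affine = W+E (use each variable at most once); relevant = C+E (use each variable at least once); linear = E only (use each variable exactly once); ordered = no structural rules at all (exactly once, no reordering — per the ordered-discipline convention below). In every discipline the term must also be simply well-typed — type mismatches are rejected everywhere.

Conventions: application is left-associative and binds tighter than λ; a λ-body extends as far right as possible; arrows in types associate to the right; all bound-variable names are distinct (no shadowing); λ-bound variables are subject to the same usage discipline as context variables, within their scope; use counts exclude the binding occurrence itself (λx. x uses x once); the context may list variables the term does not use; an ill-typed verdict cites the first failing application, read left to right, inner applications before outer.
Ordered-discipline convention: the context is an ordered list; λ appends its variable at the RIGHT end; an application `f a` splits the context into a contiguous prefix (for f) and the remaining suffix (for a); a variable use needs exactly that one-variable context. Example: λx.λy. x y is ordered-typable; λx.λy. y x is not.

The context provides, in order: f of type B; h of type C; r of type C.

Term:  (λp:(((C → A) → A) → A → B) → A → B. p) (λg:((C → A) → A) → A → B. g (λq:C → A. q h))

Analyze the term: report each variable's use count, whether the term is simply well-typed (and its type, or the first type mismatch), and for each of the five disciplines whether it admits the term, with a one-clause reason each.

counts: f=0; h=1; r=0; p (λ-bound)=1; g (λ-bound)=1; q (λ-bound)=1
order of uses: p, g, q, h
typing: well-typed — term : (((C → A) → A) → A → B) → A → B
ordered: ✗, unused: f, r — weakening required
linear: ✗, unused: f, r — weakening required
affine: ✓, no duplicate uses among f, h, r, p, g, q
relevant: ✗, unused: f, r — weakening required
unrestricted: ✓, typability at (((C → A) → A) → A → B) → A → B is all that's needed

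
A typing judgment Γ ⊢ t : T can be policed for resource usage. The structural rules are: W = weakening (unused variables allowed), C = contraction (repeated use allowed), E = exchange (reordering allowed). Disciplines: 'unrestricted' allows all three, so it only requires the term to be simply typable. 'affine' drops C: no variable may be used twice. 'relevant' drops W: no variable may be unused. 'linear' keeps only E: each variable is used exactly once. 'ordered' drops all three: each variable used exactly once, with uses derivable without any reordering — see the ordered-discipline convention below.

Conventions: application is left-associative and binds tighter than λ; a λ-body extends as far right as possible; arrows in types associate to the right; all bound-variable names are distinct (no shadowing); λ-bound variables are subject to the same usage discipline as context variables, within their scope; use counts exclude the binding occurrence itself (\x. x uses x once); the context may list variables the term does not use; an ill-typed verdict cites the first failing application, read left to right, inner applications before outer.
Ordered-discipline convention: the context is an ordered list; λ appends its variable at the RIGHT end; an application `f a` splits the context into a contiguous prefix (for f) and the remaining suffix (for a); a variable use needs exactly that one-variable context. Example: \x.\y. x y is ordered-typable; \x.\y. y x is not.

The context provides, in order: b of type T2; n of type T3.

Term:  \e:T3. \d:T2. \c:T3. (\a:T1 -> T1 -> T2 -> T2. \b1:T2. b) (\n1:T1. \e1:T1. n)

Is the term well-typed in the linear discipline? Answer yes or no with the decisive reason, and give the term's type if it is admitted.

no — the type mismatch rejects it
variable uses: b: 1; n: 1; e (bound): 0; d (bound): 0; c (bound): 0; a (bound): 0; b1 (bound): 0; n1 (bound): 0; e1 (bound): 0
left-to-right use order: b, n
typing: ill-typed: argument of type T1 -> T1 -> T3 where T1 -> T1 -> T2 -> T2 is required
summary: ordered ✗ | linear ✗ | affine ✗ | relevant ✗ | unrestricted ✗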